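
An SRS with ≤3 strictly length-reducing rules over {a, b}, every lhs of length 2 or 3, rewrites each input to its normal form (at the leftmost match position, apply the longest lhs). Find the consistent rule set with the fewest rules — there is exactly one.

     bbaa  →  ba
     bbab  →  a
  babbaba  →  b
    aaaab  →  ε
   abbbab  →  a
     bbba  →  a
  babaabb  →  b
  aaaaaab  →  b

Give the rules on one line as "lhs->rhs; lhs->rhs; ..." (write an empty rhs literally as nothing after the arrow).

  | bbaa => aaa => ba
  | bbab => aab => bb => a
  | babbaba => bbaba => aaba => bba => aa => b
  | aaaab => baab => bbb => ab => ε

aa->b; ab->; bb->a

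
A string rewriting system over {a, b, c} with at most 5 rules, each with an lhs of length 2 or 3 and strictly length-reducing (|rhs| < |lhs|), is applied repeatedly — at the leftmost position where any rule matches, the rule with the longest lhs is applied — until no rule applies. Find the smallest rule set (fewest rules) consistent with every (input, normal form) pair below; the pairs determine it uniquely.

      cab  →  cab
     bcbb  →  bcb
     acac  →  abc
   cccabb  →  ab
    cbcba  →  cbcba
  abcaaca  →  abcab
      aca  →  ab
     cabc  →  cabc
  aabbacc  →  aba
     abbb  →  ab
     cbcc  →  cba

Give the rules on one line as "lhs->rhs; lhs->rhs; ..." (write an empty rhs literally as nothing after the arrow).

  | cab
  | bcbb => bcb
  | acac => abc
  | cccabb => acabb => abbb => abb => ab

aa->a; aca->ab; bb->b; cc->a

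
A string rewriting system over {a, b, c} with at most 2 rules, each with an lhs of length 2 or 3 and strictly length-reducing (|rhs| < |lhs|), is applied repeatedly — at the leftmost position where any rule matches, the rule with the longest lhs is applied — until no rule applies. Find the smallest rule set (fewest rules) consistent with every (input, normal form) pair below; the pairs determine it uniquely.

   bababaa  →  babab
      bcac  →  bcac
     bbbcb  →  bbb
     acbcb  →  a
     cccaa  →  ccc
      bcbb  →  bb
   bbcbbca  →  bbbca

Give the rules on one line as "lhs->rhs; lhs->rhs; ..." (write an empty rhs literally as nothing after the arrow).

  | bababaa => babab
  | bcac
  | bbbcb => bbb
  | acbcb => acb => a

aa->; cb->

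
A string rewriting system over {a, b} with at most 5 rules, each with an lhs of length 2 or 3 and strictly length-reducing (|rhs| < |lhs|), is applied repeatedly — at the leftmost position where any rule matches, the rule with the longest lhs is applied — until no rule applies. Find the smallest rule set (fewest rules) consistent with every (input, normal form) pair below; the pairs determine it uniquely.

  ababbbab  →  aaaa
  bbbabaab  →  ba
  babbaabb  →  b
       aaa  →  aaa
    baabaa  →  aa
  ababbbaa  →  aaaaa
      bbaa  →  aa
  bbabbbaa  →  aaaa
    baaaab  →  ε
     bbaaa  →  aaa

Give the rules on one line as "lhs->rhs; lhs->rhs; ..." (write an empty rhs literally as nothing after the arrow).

  | ababbbab => aabbbab => aaabab => aaaab => aaaa
  | bbbabaab => babaab => baaab => bab => ba
  | babbaabb => baaaabb => baabb => bbb => b
  | aaa

ab->a; abb->aa; baa->b; bb->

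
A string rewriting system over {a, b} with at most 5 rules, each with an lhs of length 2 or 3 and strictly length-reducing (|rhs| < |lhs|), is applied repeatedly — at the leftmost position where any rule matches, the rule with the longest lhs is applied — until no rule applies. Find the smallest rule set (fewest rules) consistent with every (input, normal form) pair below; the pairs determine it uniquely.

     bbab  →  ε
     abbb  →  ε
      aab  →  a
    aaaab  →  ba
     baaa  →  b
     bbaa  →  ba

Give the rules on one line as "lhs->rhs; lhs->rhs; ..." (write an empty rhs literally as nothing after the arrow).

aaa->ba; ab->; bb->; bba->b

  | bbab => bb => ε
  | abbb => bb => ε
  | aab => a
  | aaaab => baab => ba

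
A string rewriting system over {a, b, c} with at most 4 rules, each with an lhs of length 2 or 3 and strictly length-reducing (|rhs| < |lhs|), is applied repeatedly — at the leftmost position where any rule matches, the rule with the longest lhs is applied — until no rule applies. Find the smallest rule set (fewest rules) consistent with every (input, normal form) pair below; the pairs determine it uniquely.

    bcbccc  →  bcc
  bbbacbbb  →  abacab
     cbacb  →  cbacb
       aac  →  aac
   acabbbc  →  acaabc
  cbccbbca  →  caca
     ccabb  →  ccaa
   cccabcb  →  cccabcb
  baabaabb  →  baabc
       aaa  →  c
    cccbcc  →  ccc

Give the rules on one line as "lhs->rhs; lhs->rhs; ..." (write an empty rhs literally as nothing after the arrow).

  | bcbccc => bcc
  | bbbacbbb => abacbbb => abacab
  | cbacb
  | aac

aaa->c; bb->a; cbc->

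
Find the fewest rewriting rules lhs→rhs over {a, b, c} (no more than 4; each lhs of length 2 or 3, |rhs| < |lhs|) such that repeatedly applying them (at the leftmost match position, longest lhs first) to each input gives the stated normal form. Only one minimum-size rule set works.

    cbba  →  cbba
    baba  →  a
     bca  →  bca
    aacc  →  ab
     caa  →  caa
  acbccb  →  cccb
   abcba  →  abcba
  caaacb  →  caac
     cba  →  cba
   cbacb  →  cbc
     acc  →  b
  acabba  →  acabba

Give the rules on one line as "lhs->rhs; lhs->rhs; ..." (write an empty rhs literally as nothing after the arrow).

  | cbba
  | baba => a
  | bca
  | aacc => ab

acb->c; acc->b; bab->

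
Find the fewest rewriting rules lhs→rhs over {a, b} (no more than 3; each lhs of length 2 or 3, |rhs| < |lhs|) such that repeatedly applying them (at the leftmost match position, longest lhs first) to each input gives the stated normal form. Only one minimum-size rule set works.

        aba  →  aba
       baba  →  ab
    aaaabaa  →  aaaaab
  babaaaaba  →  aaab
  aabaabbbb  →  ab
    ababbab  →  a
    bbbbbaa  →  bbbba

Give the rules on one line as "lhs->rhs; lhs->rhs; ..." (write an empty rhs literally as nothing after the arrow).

  | aba
  | baba => baa => ab
  | aaaabaa => aaaaab
  | babaaaaba => baaaaaba => abaaaba => aababa => aabaa => aaab

abb->; baa->ab; bab->ba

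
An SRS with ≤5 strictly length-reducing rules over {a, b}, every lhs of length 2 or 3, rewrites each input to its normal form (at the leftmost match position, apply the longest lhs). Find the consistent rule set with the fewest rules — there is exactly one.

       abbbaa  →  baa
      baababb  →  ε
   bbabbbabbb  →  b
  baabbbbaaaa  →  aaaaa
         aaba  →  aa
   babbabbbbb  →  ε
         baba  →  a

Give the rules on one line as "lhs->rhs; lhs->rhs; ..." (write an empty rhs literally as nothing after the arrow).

  | abbbaa => baa
  | baababb => baabb => bab => ε
  | bbabbbabbb => aabbbabbb => abbabbb => abbb => b
  | baabbbbaaaa => babbbaaaa => bbaaaa => aaaaa

aab->a; abb->; bab->; bb->a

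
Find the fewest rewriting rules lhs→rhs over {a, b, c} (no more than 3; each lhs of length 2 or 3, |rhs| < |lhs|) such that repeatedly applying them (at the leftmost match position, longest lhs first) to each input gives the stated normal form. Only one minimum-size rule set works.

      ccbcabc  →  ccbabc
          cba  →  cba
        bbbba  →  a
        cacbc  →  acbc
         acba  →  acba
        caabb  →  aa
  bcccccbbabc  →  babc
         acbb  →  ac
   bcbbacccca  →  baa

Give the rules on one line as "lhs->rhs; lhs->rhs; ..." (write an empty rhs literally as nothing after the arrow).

  | ccbcabc => ccbabc
  | cba
  | bbbba => bba => a
  | cacbc => acbc

bb->; ca->a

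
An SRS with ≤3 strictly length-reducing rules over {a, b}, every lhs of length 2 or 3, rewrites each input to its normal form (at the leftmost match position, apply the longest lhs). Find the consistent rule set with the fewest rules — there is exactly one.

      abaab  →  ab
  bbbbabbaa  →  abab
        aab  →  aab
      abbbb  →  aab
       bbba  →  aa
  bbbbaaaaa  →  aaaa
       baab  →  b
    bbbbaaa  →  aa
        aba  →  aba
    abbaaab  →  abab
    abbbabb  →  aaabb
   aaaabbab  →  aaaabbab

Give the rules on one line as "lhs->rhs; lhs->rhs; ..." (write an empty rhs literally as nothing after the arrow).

  | abaab => ab
  | bbbbabbaa => ababbaa => abab
  | aab
  | abbbb => aab

baa->; bbb->a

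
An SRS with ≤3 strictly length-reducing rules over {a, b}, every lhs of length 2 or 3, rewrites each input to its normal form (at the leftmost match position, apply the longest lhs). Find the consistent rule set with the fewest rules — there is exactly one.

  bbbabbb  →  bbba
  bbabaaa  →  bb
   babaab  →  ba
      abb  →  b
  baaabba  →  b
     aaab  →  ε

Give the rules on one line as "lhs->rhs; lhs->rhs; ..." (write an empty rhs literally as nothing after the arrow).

aa->; ab->; bab->ba

  | bbbabbb => bbbabb => bbbab => bbba
  | bbabaaa => bbaaaa => bbaa => bb
  | babaab => baaab => bab => ba
  | abb => b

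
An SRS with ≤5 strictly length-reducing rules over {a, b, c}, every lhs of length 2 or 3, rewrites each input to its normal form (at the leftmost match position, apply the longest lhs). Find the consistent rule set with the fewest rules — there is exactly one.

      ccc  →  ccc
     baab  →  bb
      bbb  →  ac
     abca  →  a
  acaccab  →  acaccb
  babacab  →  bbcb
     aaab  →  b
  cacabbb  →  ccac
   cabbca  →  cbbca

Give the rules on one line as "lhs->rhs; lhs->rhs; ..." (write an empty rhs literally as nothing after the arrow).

ab->b; abc->; acb->cb; bbb->ac

  | ccc
  | baab => bab => bb
  | bbb => ac
  | abca => a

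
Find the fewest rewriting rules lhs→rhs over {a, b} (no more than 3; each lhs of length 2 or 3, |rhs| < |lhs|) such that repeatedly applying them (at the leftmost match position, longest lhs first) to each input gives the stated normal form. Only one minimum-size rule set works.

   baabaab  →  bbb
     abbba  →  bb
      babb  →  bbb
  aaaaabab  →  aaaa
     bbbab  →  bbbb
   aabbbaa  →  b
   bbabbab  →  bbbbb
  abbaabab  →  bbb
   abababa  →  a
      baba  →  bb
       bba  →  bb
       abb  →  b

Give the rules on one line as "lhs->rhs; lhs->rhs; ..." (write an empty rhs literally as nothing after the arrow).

ab->; ba->b

  | baabaab => babaab => bbaab => bbab => bbb
  | abbba => bba => bb
  | babb => bbb
  | aaaaabab => aaaaab => aaaa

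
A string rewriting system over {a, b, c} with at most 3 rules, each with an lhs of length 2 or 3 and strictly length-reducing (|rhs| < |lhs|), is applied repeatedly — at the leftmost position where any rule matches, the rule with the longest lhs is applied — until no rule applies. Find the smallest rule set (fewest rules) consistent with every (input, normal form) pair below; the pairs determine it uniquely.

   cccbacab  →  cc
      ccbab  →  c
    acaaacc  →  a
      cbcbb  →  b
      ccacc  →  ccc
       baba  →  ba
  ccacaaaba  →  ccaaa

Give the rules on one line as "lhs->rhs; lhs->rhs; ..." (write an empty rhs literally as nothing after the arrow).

  | cccbacab => ccacab => ccab => cc
  | ccbab => cab => c
  | acaaacc => aaacc => aac => a
  | cbcbb => cbb => b

ab->; ac->; cb->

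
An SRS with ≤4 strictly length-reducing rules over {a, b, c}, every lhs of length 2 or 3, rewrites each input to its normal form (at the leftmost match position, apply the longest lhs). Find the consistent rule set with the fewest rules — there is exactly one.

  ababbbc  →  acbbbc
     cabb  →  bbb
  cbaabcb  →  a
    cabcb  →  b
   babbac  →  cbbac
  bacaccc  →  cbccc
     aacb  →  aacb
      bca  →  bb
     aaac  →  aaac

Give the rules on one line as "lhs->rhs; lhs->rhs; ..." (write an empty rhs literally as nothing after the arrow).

  | ababbbc => acbbbc
  | cabb => bbb
  | cbaabcb => abcb => a
  | cabcb => bbcb => b

bab->cb; bcb->; ca->b; cba->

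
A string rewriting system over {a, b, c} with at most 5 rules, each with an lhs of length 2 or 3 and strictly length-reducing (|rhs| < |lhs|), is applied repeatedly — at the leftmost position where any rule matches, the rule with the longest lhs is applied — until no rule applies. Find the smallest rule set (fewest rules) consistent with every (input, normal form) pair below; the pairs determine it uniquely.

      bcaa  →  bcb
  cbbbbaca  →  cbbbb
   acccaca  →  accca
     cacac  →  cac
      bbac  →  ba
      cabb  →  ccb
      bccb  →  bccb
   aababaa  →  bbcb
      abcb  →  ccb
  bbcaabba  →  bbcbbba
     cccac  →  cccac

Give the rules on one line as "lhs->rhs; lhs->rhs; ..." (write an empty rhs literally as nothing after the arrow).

  | bcaa => bcb
  | cbbbbaca => cbbbaa => cbbbb
  | acccaca => accca
  | cacac => cac

aa->b; ab->c; aca->a; bac->a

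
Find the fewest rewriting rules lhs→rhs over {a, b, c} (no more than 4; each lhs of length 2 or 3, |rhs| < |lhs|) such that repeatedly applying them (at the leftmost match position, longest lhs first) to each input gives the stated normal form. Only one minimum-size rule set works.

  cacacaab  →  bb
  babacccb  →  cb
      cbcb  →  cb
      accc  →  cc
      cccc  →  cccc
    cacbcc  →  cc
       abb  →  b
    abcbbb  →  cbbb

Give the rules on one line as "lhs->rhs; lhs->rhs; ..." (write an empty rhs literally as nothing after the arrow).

ab->; ac->; bc->; caa->b

  | cacacaab => cacaab => caab => bb
  | babacccb => bacccb => bccb => cb
  | cbcb => cb
  | accc => cc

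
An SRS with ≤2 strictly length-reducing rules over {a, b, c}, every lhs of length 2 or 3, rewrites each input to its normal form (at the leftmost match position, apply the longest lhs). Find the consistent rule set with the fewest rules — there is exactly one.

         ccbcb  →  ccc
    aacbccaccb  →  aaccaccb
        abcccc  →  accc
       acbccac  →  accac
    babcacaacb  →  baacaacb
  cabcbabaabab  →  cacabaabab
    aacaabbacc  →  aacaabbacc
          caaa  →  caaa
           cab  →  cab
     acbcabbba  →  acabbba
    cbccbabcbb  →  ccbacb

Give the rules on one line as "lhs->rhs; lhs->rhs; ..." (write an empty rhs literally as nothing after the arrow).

  | ccbcb => ccc
  | aacbccaccb => aaccaccb
  | abcccc => accc
  | acbccac => accac

bc->; bcb->c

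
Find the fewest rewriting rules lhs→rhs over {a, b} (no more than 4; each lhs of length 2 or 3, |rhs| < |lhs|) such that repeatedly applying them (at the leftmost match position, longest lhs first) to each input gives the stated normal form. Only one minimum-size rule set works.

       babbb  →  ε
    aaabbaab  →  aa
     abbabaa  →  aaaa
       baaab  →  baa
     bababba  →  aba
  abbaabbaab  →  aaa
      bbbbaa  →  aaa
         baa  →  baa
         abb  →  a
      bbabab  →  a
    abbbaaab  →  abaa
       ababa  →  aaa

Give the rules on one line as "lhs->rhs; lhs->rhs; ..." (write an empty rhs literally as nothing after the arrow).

aab->a; bab->bb; bb->; bba->aa

  | babbb => bbbb => bb => ε
  | aaabbaab => aabaab => aaab => aa
  | abbabaa => aaabaa => aaaa
  | baaab => baa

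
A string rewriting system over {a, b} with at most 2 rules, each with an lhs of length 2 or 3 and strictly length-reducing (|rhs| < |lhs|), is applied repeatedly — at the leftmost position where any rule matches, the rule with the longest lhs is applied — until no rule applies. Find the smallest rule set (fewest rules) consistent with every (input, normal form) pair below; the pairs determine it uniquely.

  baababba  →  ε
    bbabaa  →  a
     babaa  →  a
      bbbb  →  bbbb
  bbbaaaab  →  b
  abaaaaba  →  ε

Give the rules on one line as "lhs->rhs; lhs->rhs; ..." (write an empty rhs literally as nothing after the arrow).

  | baababba => aababba => babba => abba => aba => aa => ε
  | bbabaa => babaa => abaa => aaa => a
  | babaa => abaa => aaa => a
  | bbbb

aa->; ba->a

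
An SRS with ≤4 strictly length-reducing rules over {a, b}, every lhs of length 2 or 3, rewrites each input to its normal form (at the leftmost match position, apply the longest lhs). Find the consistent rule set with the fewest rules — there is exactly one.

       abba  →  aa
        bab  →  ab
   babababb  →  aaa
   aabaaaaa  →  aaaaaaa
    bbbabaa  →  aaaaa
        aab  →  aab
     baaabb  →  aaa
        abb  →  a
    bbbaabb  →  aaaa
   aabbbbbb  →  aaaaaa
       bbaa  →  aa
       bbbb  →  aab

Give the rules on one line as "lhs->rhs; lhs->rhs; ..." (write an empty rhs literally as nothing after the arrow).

ba->a; bb->; bbb->aa

  | abba => aa
  | bab => ab
  | babababb => abababb => aababb => aaabb => aaa
  | aabaaaaa => aaaaaaa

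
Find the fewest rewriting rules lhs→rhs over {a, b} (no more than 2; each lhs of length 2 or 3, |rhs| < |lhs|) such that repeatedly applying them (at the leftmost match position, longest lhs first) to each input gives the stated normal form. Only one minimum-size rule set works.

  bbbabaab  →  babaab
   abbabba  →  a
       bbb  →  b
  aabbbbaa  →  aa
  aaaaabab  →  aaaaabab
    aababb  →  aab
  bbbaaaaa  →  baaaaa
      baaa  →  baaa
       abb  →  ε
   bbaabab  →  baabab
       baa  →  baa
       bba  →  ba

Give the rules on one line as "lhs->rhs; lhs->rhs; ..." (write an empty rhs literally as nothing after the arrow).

  | bbbabaab => bbabaab => babaab
  | abbabba => abba => a
  | bbb => bb => b
  | aabbbbaa => abbaa => aa

abb->; bb->b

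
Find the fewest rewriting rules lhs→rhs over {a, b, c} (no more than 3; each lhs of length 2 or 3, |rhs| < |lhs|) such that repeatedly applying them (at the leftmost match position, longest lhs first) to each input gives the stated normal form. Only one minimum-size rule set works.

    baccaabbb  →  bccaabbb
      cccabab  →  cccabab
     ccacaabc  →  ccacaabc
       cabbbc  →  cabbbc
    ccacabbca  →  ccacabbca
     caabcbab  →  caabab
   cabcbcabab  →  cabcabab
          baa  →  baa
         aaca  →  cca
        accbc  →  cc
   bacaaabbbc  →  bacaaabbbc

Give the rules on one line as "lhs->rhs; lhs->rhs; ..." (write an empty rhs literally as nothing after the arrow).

  | baccaabbb => bccaabbb
  | cccabab
  | ccacaabc
  | cabbbc

aac->cc; acc->cc; cb->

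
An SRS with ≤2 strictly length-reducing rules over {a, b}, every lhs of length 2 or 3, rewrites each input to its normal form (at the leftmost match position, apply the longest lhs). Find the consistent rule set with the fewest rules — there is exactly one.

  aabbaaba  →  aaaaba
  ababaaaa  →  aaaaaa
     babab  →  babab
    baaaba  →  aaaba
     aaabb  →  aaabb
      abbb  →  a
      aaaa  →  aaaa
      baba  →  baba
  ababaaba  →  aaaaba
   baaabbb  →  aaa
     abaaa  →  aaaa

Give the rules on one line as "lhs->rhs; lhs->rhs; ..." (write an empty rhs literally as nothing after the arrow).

  | aabbaaba => aabaaba => aaaaba
  | ababaaaa => abaaaaa => aaaaaa
  | babab
  | baaaba => aaaba

baa->aa; bbb->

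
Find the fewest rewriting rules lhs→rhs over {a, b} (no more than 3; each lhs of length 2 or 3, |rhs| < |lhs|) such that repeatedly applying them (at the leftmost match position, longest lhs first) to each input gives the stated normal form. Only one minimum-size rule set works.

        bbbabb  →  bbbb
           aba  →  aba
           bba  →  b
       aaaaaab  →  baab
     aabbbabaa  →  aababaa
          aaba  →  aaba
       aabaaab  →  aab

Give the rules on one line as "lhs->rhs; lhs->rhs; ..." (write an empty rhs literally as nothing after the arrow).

  | bbbabb => bbbb
  | aba
  | bba => b
  | aaaaaab => bbaaab => baab

aaa->bb; abb->ab; bba->b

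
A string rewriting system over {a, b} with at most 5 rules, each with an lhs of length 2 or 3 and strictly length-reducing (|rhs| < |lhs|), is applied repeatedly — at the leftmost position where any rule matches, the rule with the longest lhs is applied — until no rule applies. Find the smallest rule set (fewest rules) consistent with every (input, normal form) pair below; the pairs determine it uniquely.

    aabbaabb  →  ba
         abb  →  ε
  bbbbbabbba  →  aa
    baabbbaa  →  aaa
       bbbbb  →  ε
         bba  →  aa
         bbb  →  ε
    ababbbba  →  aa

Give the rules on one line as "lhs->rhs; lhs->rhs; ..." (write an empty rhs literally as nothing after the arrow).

  | aabbaabb => aabaabb => abaabb => baabb => baab => ba
  | abb => ab => ε
  | bbbbbabbba => abbbabbba => abbabbba => ababbba => babbba => babba => baba => bba => aa
  | baabbbaa => baabbaa => baabaa => babaa => bbaa => aaa

ab->; aba->ba; abb->ab; bb->a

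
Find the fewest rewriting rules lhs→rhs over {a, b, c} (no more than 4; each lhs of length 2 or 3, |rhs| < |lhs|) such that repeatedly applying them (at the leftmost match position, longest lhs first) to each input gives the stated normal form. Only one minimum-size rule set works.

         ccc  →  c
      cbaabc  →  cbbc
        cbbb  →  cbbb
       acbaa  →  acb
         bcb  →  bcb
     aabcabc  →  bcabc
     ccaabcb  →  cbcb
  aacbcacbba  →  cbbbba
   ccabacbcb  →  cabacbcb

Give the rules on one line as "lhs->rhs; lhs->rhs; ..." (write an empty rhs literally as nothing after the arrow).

  | ccc => cc => c
  | cbaabc => cbbc
  | cbbb
  | acbaa => acb

aa->; cac->b; cc->c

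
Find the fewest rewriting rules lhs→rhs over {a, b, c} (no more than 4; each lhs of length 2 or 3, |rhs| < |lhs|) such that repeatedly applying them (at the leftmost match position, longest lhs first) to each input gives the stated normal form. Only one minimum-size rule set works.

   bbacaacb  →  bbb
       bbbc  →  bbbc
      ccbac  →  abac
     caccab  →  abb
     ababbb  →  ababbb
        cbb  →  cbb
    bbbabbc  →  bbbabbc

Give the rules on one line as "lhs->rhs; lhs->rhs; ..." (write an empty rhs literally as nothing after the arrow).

  | bbacaacb => bbaccb => bbaab => bbb
  | bbbc
  | ccbac => abac
  | caccab => caaab => ccbb => abb

aa->; aaa->cb; cc->a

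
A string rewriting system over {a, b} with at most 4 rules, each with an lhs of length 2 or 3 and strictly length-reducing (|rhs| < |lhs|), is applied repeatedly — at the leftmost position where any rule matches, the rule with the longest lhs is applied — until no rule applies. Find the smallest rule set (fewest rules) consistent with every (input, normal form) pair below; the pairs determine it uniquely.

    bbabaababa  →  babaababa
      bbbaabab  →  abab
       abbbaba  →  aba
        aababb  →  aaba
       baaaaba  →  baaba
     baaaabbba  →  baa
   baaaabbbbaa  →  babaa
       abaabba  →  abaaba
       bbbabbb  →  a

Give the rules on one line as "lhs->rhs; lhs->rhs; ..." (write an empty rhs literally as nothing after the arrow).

aaa->a; bb->; bba->ba; bbb->a

  | bbabaababa => babaababa
  | bbbaabab => aaabab => abab
  | abbbaba => aaaba => aba
  | aababb => aaba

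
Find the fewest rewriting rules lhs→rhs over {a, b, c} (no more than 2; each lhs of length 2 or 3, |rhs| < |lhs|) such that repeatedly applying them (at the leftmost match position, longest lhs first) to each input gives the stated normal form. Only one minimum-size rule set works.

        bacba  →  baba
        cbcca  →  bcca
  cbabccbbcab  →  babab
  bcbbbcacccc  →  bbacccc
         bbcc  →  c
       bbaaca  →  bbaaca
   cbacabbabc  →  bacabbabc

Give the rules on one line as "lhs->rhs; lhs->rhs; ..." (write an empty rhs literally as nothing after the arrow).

  | bacba => baba
  | cbcca => bcca
  | cbabccbbcab => babccbbcab => babcbbcab => babbbcab => babab
  | bcbbbcacccc => bbbbcacccc => bbacccc

bbc->; cb->b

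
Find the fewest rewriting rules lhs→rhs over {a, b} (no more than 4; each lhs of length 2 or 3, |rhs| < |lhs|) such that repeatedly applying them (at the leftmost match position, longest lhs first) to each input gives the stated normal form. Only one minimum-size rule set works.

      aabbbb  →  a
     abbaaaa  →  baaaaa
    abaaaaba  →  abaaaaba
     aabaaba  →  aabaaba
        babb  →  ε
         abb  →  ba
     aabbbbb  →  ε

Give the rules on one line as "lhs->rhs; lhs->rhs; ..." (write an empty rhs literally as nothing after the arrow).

abb->ba; bab->bb; bb->a; bbb->

  | aabbbb => ababb => abbb => bab => bb => a
  | abbaaaa => baaaaa
  | abaaaaba
  | aabaaba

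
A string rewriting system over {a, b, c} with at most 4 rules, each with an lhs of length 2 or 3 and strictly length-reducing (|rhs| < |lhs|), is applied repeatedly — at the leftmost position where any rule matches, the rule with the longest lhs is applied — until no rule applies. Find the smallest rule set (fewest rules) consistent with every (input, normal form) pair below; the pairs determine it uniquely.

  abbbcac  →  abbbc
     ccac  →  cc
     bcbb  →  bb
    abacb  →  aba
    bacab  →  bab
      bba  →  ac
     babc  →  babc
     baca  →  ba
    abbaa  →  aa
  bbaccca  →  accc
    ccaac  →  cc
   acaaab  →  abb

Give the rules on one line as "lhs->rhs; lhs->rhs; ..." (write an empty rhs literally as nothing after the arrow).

bba->ac; ca->; caa->bc; cb->

  | abbbcac => abbbc
  | ccac => cc
  | bcbb => bb
  | abacb => aba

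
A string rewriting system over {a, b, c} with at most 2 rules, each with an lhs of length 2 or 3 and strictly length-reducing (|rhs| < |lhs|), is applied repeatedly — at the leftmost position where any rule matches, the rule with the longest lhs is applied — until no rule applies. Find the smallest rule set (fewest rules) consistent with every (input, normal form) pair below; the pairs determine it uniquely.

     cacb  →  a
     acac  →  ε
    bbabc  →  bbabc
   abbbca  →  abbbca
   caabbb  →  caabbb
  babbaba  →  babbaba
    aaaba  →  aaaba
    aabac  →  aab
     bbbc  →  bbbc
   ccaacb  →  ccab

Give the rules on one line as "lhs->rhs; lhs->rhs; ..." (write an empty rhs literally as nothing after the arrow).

  | cacb => cb => a
  | acac => ac => ε
  | bbabc
  | abbbca

ac->; cb->a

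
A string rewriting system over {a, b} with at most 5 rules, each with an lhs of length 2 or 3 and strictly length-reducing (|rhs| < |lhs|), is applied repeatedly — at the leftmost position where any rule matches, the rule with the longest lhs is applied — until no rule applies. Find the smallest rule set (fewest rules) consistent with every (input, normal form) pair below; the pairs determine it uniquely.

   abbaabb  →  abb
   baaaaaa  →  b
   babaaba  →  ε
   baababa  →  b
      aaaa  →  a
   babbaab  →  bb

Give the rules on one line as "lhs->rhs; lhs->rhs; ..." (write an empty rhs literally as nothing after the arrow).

  | abbaabb => aabb => abb
  | baaaaaa => baaaaa => baaaa => baaa => baa => ba => b
  | babaaba => bbaaba => aba => ε
  | baababa => bababa => bbaba => ba => b

aa->a; aba->; ba->b; bba->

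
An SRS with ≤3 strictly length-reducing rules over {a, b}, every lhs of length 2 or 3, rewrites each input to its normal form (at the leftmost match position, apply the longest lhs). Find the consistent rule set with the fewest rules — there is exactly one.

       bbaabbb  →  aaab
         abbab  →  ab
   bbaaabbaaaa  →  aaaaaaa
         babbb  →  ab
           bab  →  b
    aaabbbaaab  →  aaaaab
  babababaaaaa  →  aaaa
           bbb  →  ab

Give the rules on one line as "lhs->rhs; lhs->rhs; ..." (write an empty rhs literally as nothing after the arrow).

abb->ab; ba->; bb->a

  | bbaabbb => aaabbb => aaabb => aaab
  | abbab => abab => ab
  | bbaaabbaaaa => aaaabbaaaa => aaaabaaaa => aaaaaaa
  | babbb => bbb => ab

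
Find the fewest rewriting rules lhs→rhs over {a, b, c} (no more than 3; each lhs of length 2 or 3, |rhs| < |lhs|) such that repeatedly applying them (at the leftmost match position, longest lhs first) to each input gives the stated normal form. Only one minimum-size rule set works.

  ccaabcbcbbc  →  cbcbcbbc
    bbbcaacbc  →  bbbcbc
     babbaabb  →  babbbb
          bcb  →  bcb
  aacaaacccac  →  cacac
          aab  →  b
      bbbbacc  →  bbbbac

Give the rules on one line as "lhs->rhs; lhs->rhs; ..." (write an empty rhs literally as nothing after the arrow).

  | ccaabcbcbbc => caabcbcbbc => cbcbcbbc
  | bbbcaacbc => bbbccbc => bbbcbc
  | babbaabb => babbbb
  | bcb

aa->; cc->c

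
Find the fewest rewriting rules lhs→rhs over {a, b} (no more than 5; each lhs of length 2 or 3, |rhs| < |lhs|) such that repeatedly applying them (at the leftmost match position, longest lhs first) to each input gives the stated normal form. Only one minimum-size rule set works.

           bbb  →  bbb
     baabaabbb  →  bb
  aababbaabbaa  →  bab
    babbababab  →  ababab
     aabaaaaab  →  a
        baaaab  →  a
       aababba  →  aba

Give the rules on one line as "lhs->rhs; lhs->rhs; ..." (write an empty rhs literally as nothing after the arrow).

  | bbb
  | baabaabbb => bbaaabbb => aaabbb => abbb => bb
  | aababbaabbaa => baabbaabbaa => bbabaabbaa => abaabbaa => abbabaa => babaa => bab
  | babbababab => bbababab => ababab

aa->; aab->ba; abb->b; bba->a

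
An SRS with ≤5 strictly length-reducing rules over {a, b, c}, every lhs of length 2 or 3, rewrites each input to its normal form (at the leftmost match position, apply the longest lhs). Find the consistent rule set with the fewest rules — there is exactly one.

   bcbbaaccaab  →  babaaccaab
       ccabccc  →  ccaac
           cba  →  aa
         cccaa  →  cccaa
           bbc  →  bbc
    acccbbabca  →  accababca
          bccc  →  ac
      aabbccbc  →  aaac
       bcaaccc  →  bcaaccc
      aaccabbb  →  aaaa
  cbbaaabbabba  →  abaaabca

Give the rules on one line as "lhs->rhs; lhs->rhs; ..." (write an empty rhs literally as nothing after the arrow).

  | bcbbaaccaab => babaaccaab
  | ccabccc => ccaac
  | cba => aa
  | cccaa

abb->ac; bcc->a; cac->bc; cb->a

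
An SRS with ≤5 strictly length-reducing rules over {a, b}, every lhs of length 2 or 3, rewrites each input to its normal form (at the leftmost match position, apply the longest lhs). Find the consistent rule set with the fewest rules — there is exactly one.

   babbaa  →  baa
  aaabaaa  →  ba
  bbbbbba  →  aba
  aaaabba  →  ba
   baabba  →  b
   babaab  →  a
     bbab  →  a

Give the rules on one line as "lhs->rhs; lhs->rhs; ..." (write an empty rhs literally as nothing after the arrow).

aaa->b; aab->bb; bab->; bb->a

  | babbaa => baa
  | aaabaaa => bbaaa => aaaa => ba
  | bbbbbba => abbbba => aabba => bbba => aba
  | aaaabba => babba => ba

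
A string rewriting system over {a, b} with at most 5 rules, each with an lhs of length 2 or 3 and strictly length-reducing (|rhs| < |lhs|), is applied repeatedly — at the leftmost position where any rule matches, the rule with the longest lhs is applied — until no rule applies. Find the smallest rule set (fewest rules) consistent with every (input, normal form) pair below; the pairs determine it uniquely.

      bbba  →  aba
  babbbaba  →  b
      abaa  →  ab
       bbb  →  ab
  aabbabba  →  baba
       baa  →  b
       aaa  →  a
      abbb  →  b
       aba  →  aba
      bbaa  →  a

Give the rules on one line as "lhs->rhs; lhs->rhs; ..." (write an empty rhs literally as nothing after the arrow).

aa->; aab->ba; abb->; bb->a

  | bbba => aba
  | babbbaba => bbaba => aaba => baa => b
  | abaa => ab
  | bbb => ab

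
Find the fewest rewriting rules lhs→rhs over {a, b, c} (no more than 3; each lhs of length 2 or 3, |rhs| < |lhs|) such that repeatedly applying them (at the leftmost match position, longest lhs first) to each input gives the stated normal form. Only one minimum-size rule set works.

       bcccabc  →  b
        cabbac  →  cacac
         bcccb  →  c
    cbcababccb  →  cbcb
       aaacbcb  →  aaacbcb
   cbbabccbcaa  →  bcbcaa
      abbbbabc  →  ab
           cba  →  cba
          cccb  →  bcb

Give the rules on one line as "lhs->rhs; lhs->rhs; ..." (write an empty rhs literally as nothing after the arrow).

abc->; bb->c; cc->b

  | bcccabc => bbcabc => ccabc => babc => b
  | cabbac => cacac
  | bcccb => bbcb => ccb => bb => c
  | cbcababccb => cbcabcb => cbcb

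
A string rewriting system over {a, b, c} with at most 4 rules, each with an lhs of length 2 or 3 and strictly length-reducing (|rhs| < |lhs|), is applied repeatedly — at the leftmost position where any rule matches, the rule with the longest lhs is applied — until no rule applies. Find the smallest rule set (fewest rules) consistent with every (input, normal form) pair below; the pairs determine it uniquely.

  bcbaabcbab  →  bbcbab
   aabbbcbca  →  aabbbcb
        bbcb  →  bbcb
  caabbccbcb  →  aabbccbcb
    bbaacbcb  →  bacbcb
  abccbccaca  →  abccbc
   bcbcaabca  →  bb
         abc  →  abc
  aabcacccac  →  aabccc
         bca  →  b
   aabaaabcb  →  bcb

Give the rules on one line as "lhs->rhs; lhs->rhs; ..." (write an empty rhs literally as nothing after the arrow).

aaa->c; baa->a; ca->; caa->aa

  | bcbaabcbab => bcabcbab => bbcbab
  | aabbbcbca => aabbbcb
  | bbcb
  | caabbccbcb => aabbccbcb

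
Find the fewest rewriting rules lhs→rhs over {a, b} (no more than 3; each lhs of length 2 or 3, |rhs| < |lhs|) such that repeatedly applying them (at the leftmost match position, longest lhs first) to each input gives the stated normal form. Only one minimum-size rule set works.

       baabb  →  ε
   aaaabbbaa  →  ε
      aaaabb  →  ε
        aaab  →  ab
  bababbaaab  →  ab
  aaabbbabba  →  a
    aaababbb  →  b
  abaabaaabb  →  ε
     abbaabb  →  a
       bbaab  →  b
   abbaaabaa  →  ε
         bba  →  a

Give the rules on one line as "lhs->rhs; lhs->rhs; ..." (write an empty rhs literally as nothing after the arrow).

aa->; ba->a; bb->

  | baabb => aabb => bb => ε
  | aaaabbbaa => aabbbaa => bbbaa => baa => aa => ε
  | aaaabb => aabb => bb => ε
  | aaab => ab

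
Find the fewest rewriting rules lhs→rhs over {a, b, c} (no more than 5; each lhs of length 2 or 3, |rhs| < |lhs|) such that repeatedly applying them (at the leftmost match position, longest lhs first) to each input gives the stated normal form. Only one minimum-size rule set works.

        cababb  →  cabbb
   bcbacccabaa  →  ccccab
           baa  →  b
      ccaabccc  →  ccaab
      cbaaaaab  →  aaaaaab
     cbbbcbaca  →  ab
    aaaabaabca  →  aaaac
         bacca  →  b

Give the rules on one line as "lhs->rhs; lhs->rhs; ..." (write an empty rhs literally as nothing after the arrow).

  | cababb => cabbb
  | bcbacccabaa => bbacccabaa => ccccabaa => ccccaba => ccccab
  | baa => ba => b
  | ccaabccc => ccaabcc => ccaabc => ccaab

ba->b; bba->c; bc->b; cb->a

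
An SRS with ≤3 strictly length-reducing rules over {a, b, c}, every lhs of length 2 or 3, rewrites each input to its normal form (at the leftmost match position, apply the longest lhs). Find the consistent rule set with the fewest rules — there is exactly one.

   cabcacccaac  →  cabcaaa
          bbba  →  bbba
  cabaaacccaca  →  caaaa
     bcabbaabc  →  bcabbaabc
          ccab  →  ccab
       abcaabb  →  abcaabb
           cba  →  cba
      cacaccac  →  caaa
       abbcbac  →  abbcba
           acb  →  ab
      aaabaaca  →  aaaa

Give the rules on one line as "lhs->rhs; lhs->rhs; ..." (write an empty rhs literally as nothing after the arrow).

aba->; ac->a

  | cabcacccaac => cabcaccaac => cabcacaac => cabcaaac => cabcaaa
  | bbba
  | cabaaacccaca => caacccaca => caaccaca => caacaca => caaaca => caaaa
  | bcabbaabc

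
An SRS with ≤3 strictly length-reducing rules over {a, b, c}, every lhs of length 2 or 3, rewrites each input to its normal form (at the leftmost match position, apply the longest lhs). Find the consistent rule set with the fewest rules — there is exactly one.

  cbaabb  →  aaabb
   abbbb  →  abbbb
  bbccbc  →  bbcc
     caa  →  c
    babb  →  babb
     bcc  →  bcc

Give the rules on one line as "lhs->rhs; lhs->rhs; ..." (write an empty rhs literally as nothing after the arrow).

ca->c; cb->a

  | cbaabb => aaabb
  | abbbb
  | bbccbc => bbcac => bbcc
  | caa => ca => c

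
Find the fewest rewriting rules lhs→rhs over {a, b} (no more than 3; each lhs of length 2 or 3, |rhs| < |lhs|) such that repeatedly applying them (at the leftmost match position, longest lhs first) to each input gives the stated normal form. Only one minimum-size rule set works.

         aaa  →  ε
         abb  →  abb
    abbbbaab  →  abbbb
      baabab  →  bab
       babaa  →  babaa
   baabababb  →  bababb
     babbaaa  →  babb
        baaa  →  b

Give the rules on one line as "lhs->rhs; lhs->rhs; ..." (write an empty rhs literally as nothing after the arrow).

aaa->; aab->

  | aaa => ε
  | abb
  | abbbbaab => abbbb
  | baabab => bab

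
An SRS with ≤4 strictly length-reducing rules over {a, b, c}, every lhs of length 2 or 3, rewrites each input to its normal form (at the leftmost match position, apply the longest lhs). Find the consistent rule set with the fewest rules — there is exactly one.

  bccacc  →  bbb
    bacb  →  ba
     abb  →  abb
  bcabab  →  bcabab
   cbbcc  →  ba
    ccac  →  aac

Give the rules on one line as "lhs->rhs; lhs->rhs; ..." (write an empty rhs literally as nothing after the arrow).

  | bccacc => baacc => baaa => bbb
  | bacb => ba
  | abb
  | bcabab

aaa->bb; cb->; cc->a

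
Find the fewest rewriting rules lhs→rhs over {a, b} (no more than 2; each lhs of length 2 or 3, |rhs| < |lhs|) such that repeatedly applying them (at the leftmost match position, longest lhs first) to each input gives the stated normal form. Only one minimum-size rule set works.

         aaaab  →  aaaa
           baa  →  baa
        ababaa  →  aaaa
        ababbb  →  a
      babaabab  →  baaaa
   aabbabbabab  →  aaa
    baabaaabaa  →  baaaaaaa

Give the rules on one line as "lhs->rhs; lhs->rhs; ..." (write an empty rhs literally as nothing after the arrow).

ab->a; abb->

  | aaaab => aaaa
  | baa
  | ababaa => aabaa => aaaa
  | ababbb => aabbb => ab => a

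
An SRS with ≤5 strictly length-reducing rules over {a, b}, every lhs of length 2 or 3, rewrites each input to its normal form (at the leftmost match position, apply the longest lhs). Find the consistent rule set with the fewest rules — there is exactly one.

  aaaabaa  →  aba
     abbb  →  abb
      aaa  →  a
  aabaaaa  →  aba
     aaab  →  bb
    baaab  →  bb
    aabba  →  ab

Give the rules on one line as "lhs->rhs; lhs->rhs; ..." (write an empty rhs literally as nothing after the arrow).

  | aaaabaa => aaabaa => aabaa => bbaa => aba
  | abbb => abb
  | aaa => aa => a
  | aabaaaa => bbaaaa => abaaa => abaa => aba

aa->a; aab->bb; bba->ab; bbb->bb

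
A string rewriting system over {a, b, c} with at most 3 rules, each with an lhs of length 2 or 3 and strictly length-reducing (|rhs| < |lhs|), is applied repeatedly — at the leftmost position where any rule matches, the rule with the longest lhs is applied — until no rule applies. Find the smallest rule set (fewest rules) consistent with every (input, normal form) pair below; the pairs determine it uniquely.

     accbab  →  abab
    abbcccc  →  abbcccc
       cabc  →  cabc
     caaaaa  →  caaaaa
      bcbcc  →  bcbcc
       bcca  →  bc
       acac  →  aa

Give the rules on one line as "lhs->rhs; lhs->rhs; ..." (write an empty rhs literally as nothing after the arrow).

  | accbab => acbab => abab
  | abbcccc
  | cabc
  | caaaaa

ac->a; cca->c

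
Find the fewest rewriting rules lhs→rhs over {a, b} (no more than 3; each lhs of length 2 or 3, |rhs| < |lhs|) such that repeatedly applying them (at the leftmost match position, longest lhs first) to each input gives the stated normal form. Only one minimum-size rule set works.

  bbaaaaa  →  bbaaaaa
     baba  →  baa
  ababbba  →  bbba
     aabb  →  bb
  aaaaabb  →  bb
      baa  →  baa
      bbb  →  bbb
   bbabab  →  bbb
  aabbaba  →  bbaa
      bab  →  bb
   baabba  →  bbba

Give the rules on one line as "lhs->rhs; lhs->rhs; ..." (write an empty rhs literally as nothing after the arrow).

  | bbaaaaa
  | baba => baa
  | ababbba => aabbba => abbba => bbba
  | aabb => abb => bb

ab->b; aba->aa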